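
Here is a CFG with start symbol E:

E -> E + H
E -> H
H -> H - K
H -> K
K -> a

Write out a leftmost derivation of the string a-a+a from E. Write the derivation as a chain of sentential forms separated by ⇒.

E ⇒ E+H ⇒ H+H ⇒ H-K+H ⇒ K-K+H ⇒ a-K+H ⇒ a-a+H ⇒ a-a+K ⇒ a-a+a

E ⇒ E+H   [E -> E + H]
E+H ⇒ H+H   [E -> H]
H+H ⇒ H-K+H   [H -> H - K]
H-K+H ⇒ K-K+H   [H -> K]
K-K+H ⇒ a-K+H   [K -> a]
a-K+H ⇒ a-a+H   [K -> a]
a-a+H ⇒ a-a+K   [H -> K]
a-a+K ⇒ a-a+a   [K -> a]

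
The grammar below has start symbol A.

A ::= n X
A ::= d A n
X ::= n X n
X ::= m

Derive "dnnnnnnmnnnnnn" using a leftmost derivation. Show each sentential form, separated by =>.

A => dAn   [A ::= d A n]
dAn => dnXn   [A ::= n X]
dnXn => dnnXnn   [X ::= n X n]
dnnXnn => dnnnXnnn   [X ::= n X n]
dnnnXnnn => dnnnnXnnnn   [X ::= n X n]
dnnnnXnnnn => dnnnnnXnnnnn   [X ::= n X n]
dnnnnnXnnnnn => dnnnnnnXnnnnnn   [X ::= n X n]
dnnnnnnXnnnnnn => dnnnnnnmnnnnnn   [X ::= m]

A => dAn => dnXn => dnnXnn => dnnnXnnn => dnnnnXnnnn => dnnnnnXnnnnn => dnnnnnnXnnnnnn => dnnnnnnmnnnnnn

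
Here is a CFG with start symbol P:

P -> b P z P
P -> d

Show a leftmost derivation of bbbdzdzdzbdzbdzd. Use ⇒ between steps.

P ⇒ bPzP   [P -> b P z P]
bPzP ⇒ bbPzPzP   [P -> b P z P]
bbPzPzP ⇒ bbbPzPzPzP   [P -> b P z P]
bbbPzPzPzP ⇒ bbbdzPzPzP   [P -> d]
bbbdzPzPzP ⇒ bbbdzdzPzP   [P -> d]
bbbdzdzPzP ⇒ bbbdzdzdzP   [P -> d]
bbbdzdzdzP ⇒ bbbdzdzdzbPzP   [P -> b P z P]
bbbdzdzdzbPzP ⇒ bbbdzdzdzbdzP   [P -> d]
bbbdzdzdzbdzP ⇒ bbbdzdzdzbdzbPzP   [P -> b P z P]
bbbdzdzdzbdzbPzP ⇒ bbbdzdzdzbdzbdzP   [P -> d]
bbbdzdzdzbdzbdzP ⇒ bbbdzdzdzbdzbdzd   [P -> d]

P ⇒ bPzP ⇒ bbPzPzP ⇒ bbbPzPzPzP ⇒ bbbdzPzPzP ⇒ bbbdzdzPzP ⇒ bbbdzdzdzP ⇒ bbbdzdzdzbPzP ⇒ bbbdzdzdzbdzP ⇒ bbbdzdzdzbdzbPzP ⇒ bbbdzdzdzbdzbdzP ⇒ bbbdzdzdzbdzbdzd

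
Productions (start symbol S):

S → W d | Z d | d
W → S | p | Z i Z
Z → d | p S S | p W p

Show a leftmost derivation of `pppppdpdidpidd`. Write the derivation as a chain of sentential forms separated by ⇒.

S ⇒ Wd ⇒ ZiZd ⇒ pWpiZd ⇒ pZiZpiZd ⇒ ppSSiZpiZd ⇒ ppZdSiZpiZd ⇒ pppWpdSiZpiZd ⇒ pppppdSiZpiZd ⇒ pppppdWdiZpiZd ⇒ pppppdpdiZpiZd ⇒ pppppdpdidpiZd ⇒ pppppdpdidpidd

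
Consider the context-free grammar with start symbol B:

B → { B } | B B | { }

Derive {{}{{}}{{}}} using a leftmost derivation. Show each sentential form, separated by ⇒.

B ⇒ {B} ⇒ {BB} ⇒ {{}B} ⇒ {{}BB} ⇒ {{}{B}B} ⇒ {{}{{}}B} ⇒ {{}{{}}{B}} ⇒ {{}{{}}{{}}}

B ⇒ {B}   [B → { B }]
{B} ⇒ {BB}   [B → B B]
{BB} ⇒ {{}B}   [B → { }]
{{}B} ⇒ {{}BB}   [B → B B]
{{}BB} ⇒ {{}{B}B}   [B → { B }]
{{}{B}B} ⇒ {{}{{}}B}   [B → { }]
{{}{{}}B} ⇒ {{}{{}}{B}}   [B → { B }]
{{}{{}}{B}} ⇒ {{}{{}}{{}}}   [B → { }]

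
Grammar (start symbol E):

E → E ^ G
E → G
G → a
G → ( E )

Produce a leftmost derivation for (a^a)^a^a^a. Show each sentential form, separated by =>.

E => E^G   [E → E ^ G]
E^G => E^G^G   [E → E ^ G]
E^G^G => E^G^G^G   [E → E ^ G]
E^G^G^G => G^G^G^G   [E → G]
G^G^G^G => (E)^G^G^G   [G → ( E )]
(E)^G^G^G => (E^G)^G^G^G   [E → E ^ G]
(E^G)^G^G^G => (G^G)^G^G^G   [E → G]
(G^G)^G^G^G => (a^G)^G^G^G   [G → a]
(a^G)^G^G^G => (a^a)^G^G^G   [G → a]
(a^a)^G^G^G => (a^a)^a^G^G   [G → a]
(a^a)^a^G^G => (a^a)^a^a^G   [G → a]
(a^a)^a^a^G => (a^a)^a^a^a   [G → a]

E => E^G => E^G^G => E^G^G^G => G^G^G^G => (E)^G^G^G => (E^G)^G^G^G => (G^G)^G^G^G => (a^G)^G^G^G => (a^a)^G^G^G => (a^a)^a^G^G => (a^a)^a^a^G => (a^a)^a^a^a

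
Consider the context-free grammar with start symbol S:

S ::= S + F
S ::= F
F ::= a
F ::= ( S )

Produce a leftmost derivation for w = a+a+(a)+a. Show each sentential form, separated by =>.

S => S+F => S+F+F => S+F+F+F => F+F+F+F => a+F+F+F => a+a+F+F => a+a+(S)+F => a+a+(F)+F => a+a+(a)+F => a+a+(a)+a

S => S+F   [S ::= S + F]
S+F => S+F+F   [S ::= S + F]
S+F+F => S+F+F+F   [S ::= S + F]
S+F+F+F => F+F+F+F   [S ::= F]
F+F+F+F => a+F+F+F   [F ::= a]
a+F+F+F => a+a+F+F   [F ::= a]
a+a+F+F => a+a+(S)+F   [F ::= ( S )]
a+a+(S)+F => a+a+(F)+F   [S ::= F]
a+a+(F)+F => a+a+(a)+F   [F ::= a]
a+a+(a)+F => a+a+(a)+a   [F ::= a]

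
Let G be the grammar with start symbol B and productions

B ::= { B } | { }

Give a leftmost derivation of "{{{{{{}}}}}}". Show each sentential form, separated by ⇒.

B ⇒ {B}   [B ::= { B }]
{B} ⇒ {{B}}   [B ::= { B }]
{{B}} ⇒ {{{B}}}   [B ::= { B }]
{{{B}}} ⇒ {{{{B}}}}   [B ::= { B }]
{{{{B}}}} ⇒ {{{{{B}}}}}   [B ::= { B }]
{{{{{B}}}}} ⇒ {{{{{{}}}}}}   [B ::= { }]

B ⇒ {B} ⇒ {{B}} ⇒ {{{B}}} ⇒ {{{{B}}}} ⇒ {{{{{B}}}}} ⇒ {{{{{{}}}}}}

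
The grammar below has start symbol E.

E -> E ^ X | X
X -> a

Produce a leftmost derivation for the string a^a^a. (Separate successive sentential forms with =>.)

E => E^X => E^X^X => X^X^X => a^X^X => a^a^X => a^a^a

E => E^X   [E -> E ^ X]
E^X => E^X^X   [E -> E ^ X]
E^X^X => X^X^X   [E -> X]
X^X^X => a^X^X   [X -> a]
a^X^X => a^a^X   [X -> a]
a^a^X => a^a^a   [X -> a]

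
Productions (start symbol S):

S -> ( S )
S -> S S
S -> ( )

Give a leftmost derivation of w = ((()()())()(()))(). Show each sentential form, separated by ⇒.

S ⇒ SS   [S -> S S]
SS ⇒ (S)S   [S -> ( S )]
(S)S ⇒ (SS)S   [S -> S S]
(SS)S ⇒ (SSS)S   [S -> S S]
(SSS)S ⇒ ((S)SS)S   [S -> ( S )]
((S)SS)S ⇒ ((SS)SS)S   [S -> S S]
((SS)SS)S ⇒ ((SSS)SS)S   [S -> S S]
((SSS)SS)S ⇒ ((()SS)SS)S   [S -> ( )]
((()SS)SS)S ⇒ ((()()S)SS)S   [S -> ( )]
((()()S)SS)S ⇒ ((()()())SS)S   [S -> ( )]
((()()())SS)S ⇒ ((()()())()S)S   [S -> ( )]
((()()())()S)S ⇒ ((()()())()(S))S   [S -> ( S )]
((()()())()(S))S ⇒ ((()()())()(()))S   [S -> ( )]
((()()())()(()))S ⇒ ((()()())()(()))()   [S -> ( )]

S ⇒ SS ⇒ (S)S ⇒ (SS)S ⇒ (SSS)S ⇒ ((S)SS)S ⇒ ((SS)SS)S ⇒ ((SSS)SS)S ⇒ ((()SS)SS)S ⇒ ((()()S)SS)S ⇒ ((()()())SS)S ⇒ ((()()())()S)S ⇒ ((()()())()(S))S ⇒ ((()()())()(()))S ⇒ ((()()())()(()))()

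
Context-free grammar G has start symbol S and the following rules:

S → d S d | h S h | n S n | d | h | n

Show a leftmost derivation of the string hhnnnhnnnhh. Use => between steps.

S => hSh => hhShh => hhnSnhh => hhnnSnnhh => hhnnnSnnnhh => hhnnnhnnnhh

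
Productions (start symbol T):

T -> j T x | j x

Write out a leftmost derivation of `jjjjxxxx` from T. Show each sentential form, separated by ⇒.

T ⇒ jTx ⇒ jjTxx ⇒ jjjTxxx ⇒ jjjjxxxx

T ⇒ jTx   [T -> j T x]
jTx ⇒ jjTxx   [T -> j T x]
jjTxx ⇒ jjjTxxx   [T -> j T x]
jjjTxxx ⇒ jjjjxxxx   [T -> j x]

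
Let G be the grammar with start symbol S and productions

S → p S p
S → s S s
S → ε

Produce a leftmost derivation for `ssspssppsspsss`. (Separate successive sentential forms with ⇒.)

S ⇒ sSs   [S → s S s]
sSs ⇒ ssSss   [S → s S s]
ssSss ⇒ sssSsss   [S → s S s]
sssSsss ⇒ ssspSpsss   [S → p S p]
ssspSpsss ⇒ ssspsSspsss   [S → s S s]
ssspsSspsss ⇒ ssspssSsspsss   [S → s S s]
ssspssSsspsss ⇒ ssspsspSpsspsss   [S → p S p]
ssspsspSpsspsss ⇒ ssspssppsspsss   [S → ε]

S ⇒ sSs ⇒ ssSss ⇒ sssSsss ⇒ ssspSpsss ⇒ ssspsSspsss ⇒ ssspssSsspsss ⇒ ssspsspSpsspsss ⇒ ssspssppsspsss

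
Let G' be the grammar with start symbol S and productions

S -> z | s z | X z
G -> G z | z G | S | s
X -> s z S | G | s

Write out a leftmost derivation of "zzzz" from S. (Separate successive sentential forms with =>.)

S => Xz   [S -> X z]
Xz => Gz   [X -> G]
Gz => Gzz   [G -> G z]
Gzz => zGzz   [G -> z G]
zGzz => zSzz   [G -> S]
zSzz => zzzz   [S -> z]

S => Xz => Gz => Gzz => zGzz => zSzz => zzzz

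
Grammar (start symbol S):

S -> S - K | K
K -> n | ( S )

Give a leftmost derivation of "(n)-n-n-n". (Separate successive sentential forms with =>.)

S => S-K => S-K-K => S-K-K-K => K-K-K-K => (S)-K-K-K => (K)-K-K-K => (n)-K-K-K => (n)-n-K-K => (n)-n-n-K => (n)-n-n-n

S => S-K   [S -> S - K]
S-K => S-K-K   [S -> S - K]
S-K-K => S-K-K-K   [S -> S - K]
S-K-K-K => K-K-K-K   [S -> K]
K-K-K-K => (S)-K-K-K   [K -> ( S )]
(S)-K-K-K => (K)-K-K-K   [S -> K]
(K)-K-K-K => (n)-K-K-K   [K -> n]
(n)-K-K-K => (n)-n-K-K   [K -> n]
(n)-n-K-K => (n)-n-n-K   [K -> n]
(n)-n-n-K => (n)-n-n-n   [K -> n]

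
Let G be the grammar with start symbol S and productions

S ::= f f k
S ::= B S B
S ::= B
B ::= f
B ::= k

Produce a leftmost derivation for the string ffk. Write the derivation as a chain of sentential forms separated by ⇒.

S⇒BSB⇒fSB⇒fBB⇒ffB⇒ffk

S ⇒ BSB   [S ::= B S B]
BSB ⇒ fSB   [B ::= f]
fSB ⇒ fBB   [S ::= B]
fBB ⇒ ffB   [B ::= f]
ffB ⇒ ffk   [B ::= k]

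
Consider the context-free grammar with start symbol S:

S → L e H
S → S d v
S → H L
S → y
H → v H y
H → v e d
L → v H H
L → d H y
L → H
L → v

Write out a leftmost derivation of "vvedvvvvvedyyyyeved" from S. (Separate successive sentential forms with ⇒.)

S ⇒ LeH ⇒ vHHeH ⇒ vvedHeH ⇒ vvedvHyeH ⇒ vvedvvHyyeH ⇒ vvedvvvHyyyeH ⇒ vvedvvvvHyyyyeH ⇒ vvedvvvvvedyyyyeH ⇒ vvedvvvvvedyyyyeved

S ⇒ LeH   [S → L e H]
LeH ⇒ vHHeH   [L → v H H]
vHHeH ⇒ vvedHeH   [H → v e d]
vvedHeH ⇒ vvedvHyeH   [H → v H y]
vvedvHyeH ⇒ vvedvvHyyeH   [H → v H y]
vvedvvHyyeH ⇒ vvedvvvHyyyeH   [H → v H y]
vvedvvvHyyyeH ⇒ vvedvvvvHyyyyeH   [H → v H y]
vvedvvvvHyyyyeH ⇒ vvedvvvvvedyyyyeH   [H → v e d]
vvedvvvvvedyyyyeH ⇒ vvedvvvvvedyyyyeved   [H → v e d]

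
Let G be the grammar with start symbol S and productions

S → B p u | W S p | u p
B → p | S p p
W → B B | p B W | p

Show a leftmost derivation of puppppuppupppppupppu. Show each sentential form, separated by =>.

S => Bpu   [S → B p u]
Bpu => Spppu   [B → S p p]
Spppu => Bpupppu   [S → B p u]
Bpupppu => Spppupppu   [B → S p p]
Spppupppu => WSppppupppu   [S → W S p]
WSppppupppu => BBSppppupppu   [W → B B]
BBSppppupppu => pBSppppupppu   [B → p]
pBSppppupppu => pSppSppppupppu   [B → S p p]
pSppSppppupppu => pBpuppSppppupppu   [S → B p u]
pBpuppSppppupppu => pSpppuppSppppupppu   [B → S p p]
pSpppuppSppppupppu => puppppuppSppppupppu   [S → u p]
puppppuppSppppupppu => puppppuppupppppupppu   [S → u p]

S => Bpu => Spppu => Bpupppu => Spppupppu => WSppppupppu => BBSppppupppu => pBSppppupppu => pSppSppppupppu => pBpuppSppppupppu => pSpppuppSppppupppu => puppppuppSppppupppu => puppppuppupppppupppu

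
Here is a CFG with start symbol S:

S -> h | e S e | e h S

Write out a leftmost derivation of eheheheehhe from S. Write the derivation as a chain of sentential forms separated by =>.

S => ehS => ehehS => ehehehS => eheheheSe => eheheheehSe => eheheheehhe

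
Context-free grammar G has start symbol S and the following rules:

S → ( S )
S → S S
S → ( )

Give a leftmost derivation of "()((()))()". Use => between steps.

S=>SS=>SSS=>()SS=>()(S)S=>()((S))S=>()((()))S=>()((()))()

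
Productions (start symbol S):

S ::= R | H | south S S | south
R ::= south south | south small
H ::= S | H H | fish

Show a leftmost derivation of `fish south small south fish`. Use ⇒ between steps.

S ⇒ H   [S ::= H]
H ⇒ H H   [H ::= H H]
H H ⇒ fish H   [H ::= fish]
fish H ⇒ fish H H   [H ::= H H]
fish H H ⇒ fish S H   [H ::= S]
fish S H ⇒ fish R H   [S ::= R]
fish R H ⇒ fish south small H   [R ::= south small]
fish south small H ⇒ fish south small H H   [H ::= H H]
fish south small H H ⇒ fish south small S H   [H ::= S]
fish south small S H ⇒ fish south small south H   [S ::= south]
fish south small south H ⇒ fish south small south fish   [H ::= fish]

S ⇒ H ⇒ H H ⇒ fish H ⇒ fish H H ⇒ fish S H ⇒ fish R H ⇒ fish south small H ⇒ fish south small H H ⇒ fish south small S H ⇒ fish south small south H ⇒ fish south small south fish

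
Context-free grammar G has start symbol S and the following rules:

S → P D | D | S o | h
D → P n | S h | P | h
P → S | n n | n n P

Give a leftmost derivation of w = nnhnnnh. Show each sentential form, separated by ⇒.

S ⇒ PD ⇒ nnPD ⇒ nnSD ⇒ nnPDD ⇒ nnSDD ⇒ nnhDD ⇒ nnhPnD ⇒ nnhnnnD ⇒ nnhnnnh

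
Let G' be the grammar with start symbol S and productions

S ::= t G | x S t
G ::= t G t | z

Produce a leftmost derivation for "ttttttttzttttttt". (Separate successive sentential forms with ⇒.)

S⇒tG⇒ttGt⇒tttGtt⇒ttttGttt⇒tttttGtttt⇒ttttttGttttt⇒tttttttGtttttt⇒ttttttttGttttttt⇒ttttttttzttttttt

S ⇒ tG   [S ::= t G]
tG ⇒ ttGt   [G ::= t G t]
ttGt ⇒ tttGtt   [G ::= t G t]
tttGtt ⇒ ttttGttt   [G ::= t G t]
ttttGttt ⇒ tttttGtttt   [G ::= t G t]
tttttGtttt ⇒ ttttttGttttt   [G ::= t G t]
ttttttGttttt ⇒ tttttttGtttttt   [G ::= t G t]
tttttttGtttttt ⇒ ttttttttGttttttt   [G ::= t G t]
ttttttttGttttttt ⇒ ttttttttzttttttt   [G ::= z]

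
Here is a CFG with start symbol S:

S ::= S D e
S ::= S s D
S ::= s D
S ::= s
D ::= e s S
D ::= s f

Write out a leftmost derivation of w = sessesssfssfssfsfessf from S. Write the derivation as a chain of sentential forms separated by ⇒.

S ⇒ SsD ⇒ sDsD ⇒ sesSsD ⇒ sesSDesD ⇒ sessDDesD ⇒ sessesSDesD ⇒ sessesSsDDesD ⇒ sessesSsDsDDesD ⇒ sessessDsDsDDesD ⇒ sessesssfsDsDDesD ⇒ sessesssfssfsDDesD ⇒ sessesssfssfssfDesD ⇒ sessesssfssfssfsfesD ⇒ sessesssfssfssfsfessf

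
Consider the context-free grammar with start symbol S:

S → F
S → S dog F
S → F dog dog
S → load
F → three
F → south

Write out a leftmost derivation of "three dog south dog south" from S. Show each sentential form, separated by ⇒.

S ⇒ S dog F ⇒ S dog F dog F ⇒ F dog F dog F ⇒ three dog F dog F ⇒ three dog south dog F ⇒ three dog south dog south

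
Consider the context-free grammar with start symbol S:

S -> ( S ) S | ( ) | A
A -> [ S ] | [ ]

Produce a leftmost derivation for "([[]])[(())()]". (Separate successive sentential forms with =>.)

S=>(S)S=>(A)S=>([S])S=>([A])S=>([[]])S=>([[]])A=>([[]])[S]=>([[]])[(S)S]=>([[]])[(())S]=>([[]])[(())()]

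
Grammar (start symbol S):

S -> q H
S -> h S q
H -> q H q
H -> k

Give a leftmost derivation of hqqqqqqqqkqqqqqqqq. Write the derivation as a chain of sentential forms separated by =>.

S => hSq => hqHq => hqqHqq => hqqqHqqq => hqqqqHqqqq => hqqqqqHqqqqq => hqqqqqqHqqqqqq => hqqqqqqqHqqqqqqq => hqqqqqqqqHqqqqqqqq => hqqqqqqqqkqqqqqqqq

S => hSq   [S -> h S q]
hSq => hqHq   [S -> q H]
hqHq => hqqHqq   [H -> q H q]
hqqHqq => hqqqHqqq   [H -> q H q]
hqqqHqqq => hqqqqHqqqq   [H -> q H q]
hqqqqHqqqq => hqqqqqHqqqqq   [H -> q H q]
hqqqqqHqqqqq => hqqqqqqHqqqqqq   [H -> q H q]
hqqqqqqHqqqqqq => hqqqqqqqHqqqqqqq   [H -> q H q]
hqqqqqqqHqqqqqqq => hqqqqqqqqHqqqqqqqq   [H -> q H q]
hqqqqqqqqHqqqqqqqq => hqqqqqqqqkqqqqqqqq   [H -> k]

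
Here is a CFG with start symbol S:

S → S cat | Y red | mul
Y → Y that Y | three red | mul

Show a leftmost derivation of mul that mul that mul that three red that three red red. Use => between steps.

S => Y red => Y that Y red => mul that Y red => mul that Y that Y red => mul that Y that Y that Y red => mul that Y that Y that Y that Y red => mul that mul that Y that Y that Y red => mul that mul that mul that Y that Y red => mul that mul that mul that three red that Y red => mul that mul that mul that three red that three red red

S => Y red   [S → Y red]
Y red => Y that Y red   [Y → Y that Y]
Y that Y red => mul that Y red   [Y → mul]
mul that Y red => mul that Y that Y red   [Y → Y that Y]
mul that Y that Y red => mul that Y that Y that Y red   [Y → Y that Y]
mul that Y that Y that Y red => mul that Y that Y that Y that Y red   [Y → Y that Y]
mul that Y that Y that Y that Y red => mul that mul that Y that Y that Y red   [Y → mul]
mul that mul that Y that Y that Y red => mul that mul that mul that Y that Y red   [Y → mul]
mul that mul that mul that Y that Y red => mul that mul that mul that three red that Y red   [Y → three red]
mul that mul that mul that three red that Y red => mul that mul that mul that three red that three red red   [Y → three red]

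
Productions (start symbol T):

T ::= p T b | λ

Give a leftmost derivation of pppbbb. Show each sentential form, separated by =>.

T => pTb   [T ::= p T b]
pTb => ppTbb   [T ::= p T b]
ppTbb => pppTbbb   [T ::= p T b]
pppTbbb => pppbbb   [T ::= λ]

T => pTb => ppTbb => pppTbbb => pppbbb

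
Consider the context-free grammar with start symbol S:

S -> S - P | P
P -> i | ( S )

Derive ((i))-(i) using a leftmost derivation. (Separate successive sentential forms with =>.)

S => S-P => P-P => (S)-P => (P)-P => ((S))-P => ((P))-P => ((i))-P => ((i))-(S) => ((i))-(P) => ((i))-(i)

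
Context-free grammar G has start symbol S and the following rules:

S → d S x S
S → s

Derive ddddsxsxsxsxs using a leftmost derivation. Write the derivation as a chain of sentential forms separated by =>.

S=>dSxS=>ddSxSxS=>dddSxSxSxS=>ddddSxSxSxSxS=>ddddsxSxSxSxS=>ddddsxsxSxSxS=>ddddsxsxsxSxS=>ddddsxsxsxsxS=>ddddsxsxsxsxs

S => dSxS   [S → d S x S]
dSxS => ddSxSxS   [S → d S x S]
ddSxSxS => dddSxSxSxS   [S → d S x S]
dddSxSxSxS => ddddSxSxSxSxS   [S → d S x S]
ddddSxSxSxSxS => ddddsxSxSxSxS   [S → s]
ddddsxSxSxSxS => ddddsxsxSxSxS   [S → s]
ddddsxsxSxSxS => ddddsxsxsxSxS   [S → s]
ddddsxsxsxSxS => ddddsxsxsxsxS   [S → s]
ddddsxsxsxsxS => ddddsxsxsxsxs   [S → s]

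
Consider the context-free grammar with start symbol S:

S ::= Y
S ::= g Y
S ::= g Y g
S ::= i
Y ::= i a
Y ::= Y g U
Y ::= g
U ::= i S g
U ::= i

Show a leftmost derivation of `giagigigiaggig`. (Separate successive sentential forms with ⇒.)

S ⇒ gYg ⇒ gYgUg ⇒ gYgUgUg ⇒ gYgUgUgUg ⇒ giagUgUgUg ⇒ giagigUgUg ⇒ giagigiSggUg ⇒ giagigigYggUg ⇒ giagigigiaggUg ⇒ giagigigiaggig

S ⇒ gYg   [S ::= g Y g]
gYg ⇒ gYgUg   [Y ::= Y g U]
gYgUg ⇒ gYgUgUg   [Y ::= Y g U]
gYgUgUg ⇒ gYgUgUgUg   [Y ::= Y g U]
gYgUgUgUg ⇒ giagUgUgUg   [Y ::= i a]
giagUgUgUg ⇒ giagigUgUg   [U ::= i]
giagigUgUg ⇒ giagigiSggUg   [U ::= i S g]
giagigiSggUg ⇒ giagigigYggUg   [S ::= g Y]
giagigigYggUg ⇒ giagigigiaggUg   [Y ::= i a]
giagigigiaggUg ⇒ giagigigiaggig   [U ::= i]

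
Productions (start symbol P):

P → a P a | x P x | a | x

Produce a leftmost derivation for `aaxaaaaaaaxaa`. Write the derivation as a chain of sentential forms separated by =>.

P => aPa   [P → a P a]
aPa => aaPaa   [P → a P a]
aaPaa => aaxPxaa   [P → x P x]
aaxPxaa => aaxaPaxaa   [P → a P a]
aaxaPaxaa => aaxaaPaaxaa   [P → a P a]
aaxaaPaaxaa => aaxaaaPaaaxaa   [P → a P a]
aaxaaaPaaaxaa => aaxaaaaaaaxaa   [P → a]

P => aPa => aaPaa => aaxPxaa => aaxaPaxaa => aaxaaPaaxaa => aaxaaaPaaaxaa => aaxaaaaaaaxaa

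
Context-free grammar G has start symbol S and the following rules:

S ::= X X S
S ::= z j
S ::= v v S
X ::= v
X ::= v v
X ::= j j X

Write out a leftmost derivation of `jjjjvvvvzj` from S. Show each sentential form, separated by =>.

S=>XXS=>jjXXS=>jjjjXXS=>jjjjvvXS=>jjjjvvvvS=>jjjjvvvvzj

S => XXS   [S ::= X X S]
XXS => jjXXS   [X ::= j j X]
jjXXS => jjjjXXS   [X ::= j j X]
jjjjXXS => jjjjvvXS   [X ::= v v]
jjjjvvXS => jjjjvvvvS   [X ::= v v]
jjjjvvvvS => jjjjvvvvzj   [S ::= z j]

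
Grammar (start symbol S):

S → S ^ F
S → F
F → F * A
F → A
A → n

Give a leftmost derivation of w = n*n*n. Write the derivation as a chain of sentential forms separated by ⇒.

S ⇒ F ⇒ F*A ⇒ F*A*A ⇒ A*A*A ⇒ n*A*A ⇒ n*n*A ⇒ n*n*n

S ⇒ F   [S → F]
F ⇒ F*A   [F → F * A]
F*A ⇒ F*A*A   [F → F * A]
F*A*A ⇒ A*A*A   [F → A]
A*A*A ⇒ n*A*A   [A → n]
n*A*A ⇒ n*n*A   [A → n]
n*n*A ⇒ n*n*n   [A → n]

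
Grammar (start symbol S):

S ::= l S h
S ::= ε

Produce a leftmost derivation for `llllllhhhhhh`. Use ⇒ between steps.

S ⇒ lSh ⇒ llShh ⇒ lllShhh ⇒ llllShhhh ⇒ lllllShhhhh ⇒ llllllShhhhhh ⇒ llllllhhhhhh

S ⇒ lSh   [S ::= l S h]
lSh ⇒ llShh   [S ::= l S h]
llShh ⇒ lllShhh   [S ::= l S h]
lllShhh ⇒ llllShhhh   [S ::= l S h]
llllShhhh ⇒ lllllShhhhh   [S ::= l S h]
lllllShhhhh ⇒ llllllShhhhhh   [S ::= l S h]
llllllShhhhhh ⇒ llllllhhhhhh   [S ::= ε]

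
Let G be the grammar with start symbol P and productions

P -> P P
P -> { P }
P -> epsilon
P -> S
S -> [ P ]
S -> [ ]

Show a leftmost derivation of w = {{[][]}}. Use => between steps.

P=>{P}=>{PP}=>{{P}P}=>{{PP}P}=>{{SP}P}=>{{[]P}P}=>{{[]PP}P}=>{{[]SP}P}=>{{[][P]P}P}=>{{[][]P}P}=>{{[][]}P}=>{{[][]}}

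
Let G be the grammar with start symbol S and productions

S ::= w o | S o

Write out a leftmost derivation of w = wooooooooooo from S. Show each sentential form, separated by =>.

S => So   [S ::= S o]
So => Soo   [S ::= S o]
Soo => Sooo   [S ::= S o]
Sooo => Soooo   [S ::= S o]
Soooo => Sooooo   [S ::= S o]
Sooooo => Soooooo   [S ::= S o]
Soooooo => Sooooooo   [S ::= S o]
Sooooooo => Soooooooo   [S ::= S o]
Soooooooo => Sooooooooo   [S ::= S o]
Sooooooooo => Soooooooooo   [S ::= S o]
Soooooooooo => wooooooooooo   [S ::= w o]

S => So => Soo => Sooo => Soooo => Sooooo => Soooooo => Sooooooo => Soooooooo => Sooooooooo => Soooooooooo => wooooooooooo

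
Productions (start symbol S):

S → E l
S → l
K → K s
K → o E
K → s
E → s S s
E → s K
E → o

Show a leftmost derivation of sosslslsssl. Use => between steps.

S => El => sKl => sKsl => sKssl => soEssl => sosSsssl => sosElsssl => sossSslsssl => sosslslsssl

S => El   [S → E l]
El => sKl   [E → s K]
sKl => sKsl   [K → K s]
sKsl => sKssl   [K → K s]
sKssl => soEssl   [K → o E]
soEssl => sosSsssl   [E → s S s]
sosSsssl => sosElsssl   [S → E l]
sosElsssl => sossSslsssl   [E → s S s]
sossSslsssl => sosslslsssl   [S → l]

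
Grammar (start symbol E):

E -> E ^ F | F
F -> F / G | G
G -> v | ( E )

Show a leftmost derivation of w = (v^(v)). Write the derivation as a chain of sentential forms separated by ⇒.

E ⇒ F   [E -> F]
F ⇒ G   [F -> G]
G ⇒ (E)   [G -> ( E )]
(E) ⇒ (E^F)   [E -> E ^ F]
(E^F) ⇒ (F^F)   [E -> F]
(F^F) ⇒ (G^F)   [F -> G]
(G^F) ⇒ (v^F)   [G -> v]
(v^F) ⇒ (v^G)   [F -> G]
(v^G) ⇒ (v^(E))   [G -> ( E )]
(v^(E)) ⇒ (v^(F))   [E -> F]
(v^(F)) ⇒ (v^(G))   [F -> G]
(v^(G)) ⇒ (v^(v))   [G -> v]

E⇒F⇒G⇒(E)⇒(E^F)⇒(F^F)⇒(G^F)⇒(v^F)⇒(v^G)⇒(v^(E))⇒(v^(F))⇒(v^(G))⇒(v^(v))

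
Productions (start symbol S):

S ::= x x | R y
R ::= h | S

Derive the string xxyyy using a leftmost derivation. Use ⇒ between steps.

S ⇒ Ry ⇒ Sy ⇒ Ryy ⇒ Syy ⇒ Ryyy ⇒ Syyy ⇒ xxyyy

S ⇒ Ry   [S ::= R y]
Ry ⇒ Sy   [R ::= S]
Sy ⇒ Ryy   [S ::= R y]
Ryy ⇒ Syy   [R ::= S]
Syy ⇒ Ryyy   [S ::= R y]
Ryyy ⇒ Syyy   [R ::= S]
Syyy ⇒ xxyyy   [S ::= x x]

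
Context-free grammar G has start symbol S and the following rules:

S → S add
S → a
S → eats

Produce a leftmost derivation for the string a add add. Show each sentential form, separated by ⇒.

S ⇒ S add ⇒ S add add ⇒ a add add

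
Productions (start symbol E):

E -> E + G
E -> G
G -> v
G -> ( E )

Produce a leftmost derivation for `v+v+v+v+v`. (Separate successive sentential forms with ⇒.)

E ⇒ E+G   [E -> E + G]
E+G ⇒ E+G+G   [E -> E + G]
E+G+G ⇒ E+G+G+G   [E -> E + G]
E+G+G+G ⇒ E+G+G+G+G   [E -> E + G]
E+G+G+G+G ⇒ G+G+G+G+G   [E -> G]
G+G+G+G+G ⇒ v+G+G+G+G   [G -> v]
v+G+G+G+G ⇒ v+v+G+G+G   [G -> v]
v+v+G+G+G ⇒ v+v+v+G+G   [G -> v]
v+v+v+G+G ⇒ v+v+v+v+G   [G -> v]
v+v+v+v+G ⇒ v+v+v+v+v   [G -> v]

E⇒E+G⇒E+G+G⇒E+G+G+G⇒E+G+G+G+G⇒G+G+G+G+G⇒v+G+G+G+G⇒v+v+G+G+G⇒v+v+v+G+G⇒v+v+v+v+G⇒v+v+v+v+v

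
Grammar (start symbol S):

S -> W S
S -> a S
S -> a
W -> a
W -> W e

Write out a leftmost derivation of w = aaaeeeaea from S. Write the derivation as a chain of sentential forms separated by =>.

S => aS   [S -> a S]
aS => aWS   [S -> W S]
aWS => aaS   [W -> a]
aaS => aaWS   [S -> W S]
aaWS => aaWeS   [W -> W e]
aaWeS => aaWeeS   [W -> W e]
aaWeeS => aaWeeeS   [W -> W e]
aaWeeeS => aaaeeeS   [W -> a]
aaaeeeS => aaaeeeWS   [S -> W S]
aaaeeeWS => aaaeeeWeS   [W -> W e]
aaaeeeWeS => aaaeeeaeS   [W -> a]
aaaeeeaeS => aaaeeeaea   [S -> a]

S => aS => aWS => aaS => aaWS => aaWeS => aaWeeS => aaWeeeS => aaaeeeS => aaaeeeWS => aaaeeeWeS => aaaeeeaeS => aaaeeeaea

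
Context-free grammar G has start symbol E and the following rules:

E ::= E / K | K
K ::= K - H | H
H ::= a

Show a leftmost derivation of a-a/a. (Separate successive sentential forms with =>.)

E=>E/K=>K/K=>K-H/K=>H-H/K=>a-H/K=>a-a/K=>a-a/H=>a-a/a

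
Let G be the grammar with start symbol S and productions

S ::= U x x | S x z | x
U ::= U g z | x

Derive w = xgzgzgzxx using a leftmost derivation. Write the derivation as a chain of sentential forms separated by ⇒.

S ⇒ Uxx ⇒ Ugzxx ⇒ Ugzgzxx ⇒ Ugzgzgzxx ⇒ xgzgzgzxx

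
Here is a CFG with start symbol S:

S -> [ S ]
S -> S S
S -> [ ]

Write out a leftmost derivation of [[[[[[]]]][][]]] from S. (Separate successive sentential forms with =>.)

S => [S] => [[S]] => [[SS]] => [[SSS]] => [[[S]SS]] => [[[[S]]SS]] => [[[[[S]]]SS]] => [[[[[[]]]]SS]] => [[[[[[]]]][]S]] => [[[[[[]]]][][]]]

S => [S]   [S -> [ S ]]
[S] => [[S]]   [S -> [ S ]]
[[S]] => [[SS]]   [S -> S S]
[[SS]] => [[SSS]]   [S -> S S]
[[SSS]] => [[[S]SS]]   [S -> [ S ]]
[[[S]SS]] => [[[[S]]SS]]   [S -> [ S ]]
[[[[S]]SS]] => [[[[[S]]]SS]]   [S -> [ S ]]
[[[[[S]]]SS]] => [[[[[[]]]]SS]]   [S -> [ ]]
[[[[[[]]]]SS]] => [[[[[[]]]][]S]]   [S -> [ ]]
[[[[[[]]]][]S]] => [[[[[[]]]][][]]]   [S -> [ ]]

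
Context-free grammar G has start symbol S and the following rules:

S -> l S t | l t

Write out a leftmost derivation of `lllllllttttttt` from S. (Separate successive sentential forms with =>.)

S => lSt => llStt => lllSttt => llllStttt => lllllSttttt => llllllStttttt => lllllllttttttt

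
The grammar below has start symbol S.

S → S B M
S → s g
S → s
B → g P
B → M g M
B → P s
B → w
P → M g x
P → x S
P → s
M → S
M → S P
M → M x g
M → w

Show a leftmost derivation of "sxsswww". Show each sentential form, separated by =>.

S=>SBM=>SBMBM=>sBMBM=>sPsMBM=>sxSsMBM=>sxssMBM=>sxsswBM=>sxsswwM=>sxsswww

S => SBM   [S → S B M]
SBM => SBMBM   [S → S B M]
SBMBM => sBMBM   [S → s]
sBMBM => sPsMBM   [B → P s]
sPsMBM => sxSsMBM   [P → x S]
sxSsMBM => sxssMBM   [S → s]
sxssMBM => sxsswBM   [M → w]
sxsswBM => sxsswwM   [B → w]
sxsswwM => sxsswww   [M → w]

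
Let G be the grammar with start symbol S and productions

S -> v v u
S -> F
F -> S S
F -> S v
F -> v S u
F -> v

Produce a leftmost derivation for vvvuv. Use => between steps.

S => F   [S -> F]
F => SS   [F -> S S]
SS => FS   [S -> F]
FS => SSS   [F -> S S]
SSS => FSS   [S -> F]
FSS => vSS   [F -> v]
vSS => vvvuS   [S -> v v u]
vvvuS => vvvuF   [S -> F]
vvvuF => vvvuv   [F -> v]

S => F => SS => FS => SSS => FSS => vSS => vvvuS => vvvuF => vvvuv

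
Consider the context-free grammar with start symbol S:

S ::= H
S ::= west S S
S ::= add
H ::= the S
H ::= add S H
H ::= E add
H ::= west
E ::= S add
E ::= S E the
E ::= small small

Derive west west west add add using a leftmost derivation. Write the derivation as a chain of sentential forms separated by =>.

S => west S S => west H S => west west S => west west west S S => west west west add S => west west west add add

S => west S S   [S ::= west S S]
west S S => west H S   [S ::= H]
west H S => west west S   [H ::= west]
west west S => west west west S S   [S ::= west S S]
west west west S S => west west west add S   [S ::= add]
west west west add S => west west west add add   [S ::= add]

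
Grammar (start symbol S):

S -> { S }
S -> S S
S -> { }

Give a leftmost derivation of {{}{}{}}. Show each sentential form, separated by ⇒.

S ⇒ {S} ⇒ {SS} ⇒ {SSS} ⇒ {{}SS} ⇒ {{}{}S} ⇒ {{}{}{}}

S ⇒ {S}   [S -> { S }]
{S} ⇒ {SS}   [S -> S S]
{SS} ⇒ {SSS}   [S -> S S]
{SSS} ⇒ {{}SS}   [S -> { }]
{{}SS} ⇒ {{}{}S}   [S -> { }]
{{}{}S} ⇒ {{}{}{}}   [S -> { }]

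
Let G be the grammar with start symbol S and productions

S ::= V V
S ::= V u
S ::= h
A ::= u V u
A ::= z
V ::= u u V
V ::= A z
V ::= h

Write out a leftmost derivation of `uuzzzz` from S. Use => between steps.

S => VV => uuVV => uuAzV => uuzzV => uuzzAz => uuzzzz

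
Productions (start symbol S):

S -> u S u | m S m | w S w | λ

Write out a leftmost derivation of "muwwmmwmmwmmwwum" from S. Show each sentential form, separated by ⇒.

S ⇒ mSm ⇒ muSum ⇒ muwSwum ⇒ muwwSwwum ⇒ muwwmSmwwum ⇒ muwwmmSmmwwum ⇒ muwwmmwSwmmwwum ⇒ muwwmmwmSmwmmwwum ⇒ muwwmmwmmwmmwwum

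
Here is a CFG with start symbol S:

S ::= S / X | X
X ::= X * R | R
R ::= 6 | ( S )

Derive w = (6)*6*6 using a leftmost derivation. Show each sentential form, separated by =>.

S => X   [S ::= X]
X => X*R   [X ::= X * R]
X*R => X*R*R   [X ::= X * R]
X*R*R => R*R*R   [X ::= R]
R*R*R => (S)*R*R   [R ::= ( S )]
(S)*R*R => (X)*R*R   [S ::= X]
(X)*R*R => (R)*R*R   [X ::= R]
(R)*R*R => (6)*R*R   [R ::= 6]
(6)*R*R => (6)*6*R   [R ::= 6]
(6)*6*R => (6)*6*6   [R ::= 6]

S => X => X*R => X*R*R => R*R*R => (S)*R*R => (X)*R*R => (R)*R*R => (6)*R*R => (6)*6*R => (6)*6*6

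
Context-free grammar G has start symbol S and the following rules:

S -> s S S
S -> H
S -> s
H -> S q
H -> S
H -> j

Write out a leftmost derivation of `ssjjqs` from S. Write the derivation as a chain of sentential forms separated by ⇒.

S⇒sSS⇒sHS⇒sSqS⇒ssSSqS⇒ssHSqS⇒ssjSqS⇒ssjHqS⇒ssjjqS⇒ssjjqs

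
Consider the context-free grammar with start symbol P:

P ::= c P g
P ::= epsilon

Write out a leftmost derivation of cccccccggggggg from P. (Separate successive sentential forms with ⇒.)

P ⇒ cPg   [P ::= c P g]
cPg ⇒ ccPgg   [P ::= c P g]
ccPgg ⇒ cccPggg   [P ::= c P g]
cccPggg ⇒ ccccPgggg   [P ::= c P g]
ccccPgggg ⇒ cccccPggggg   [P ::= c P g]
cccccPggggg ⇒ ccccccPgggggg   [P ::= c P g]
ccccccPgggggg ⇒ cccccccPggggggg   [P ::= c P g]
cccccccPggggggg ⇒ cccccccggggggg   [P ::= epsilon]

P ⇒ cPg ⇒ ccPgg ⇒ cccPggg ⇒ ccccPgggg ⇒ cccccPggggg ⇒ ccccccPgggggg ⇒ cccccccPggggggg ⇒ cccccccggggggg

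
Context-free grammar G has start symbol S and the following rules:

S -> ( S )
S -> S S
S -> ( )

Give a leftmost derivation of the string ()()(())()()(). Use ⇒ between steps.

S ⇒ SS ⇒ SSS ⇒ SSSS ⇒ ()SSS ⇒ ()SSSS ⇒ ()SSSSS ⇒ ()()SSSS ⇒ ()()(S)SSS ⇒ ()()(())SSS ⇒ ()()(())()SS ⇒ ()()(())()()S ⇒ ()()(())()()()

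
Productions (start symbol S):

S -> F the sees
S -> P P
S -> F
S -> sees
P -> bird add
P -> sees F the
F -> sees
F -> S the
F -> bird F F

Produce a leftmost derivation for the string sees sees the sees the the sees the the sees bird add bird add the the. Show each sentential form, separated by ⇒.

S ⇒ P P   [S -> P P]
P P ⇒ sees F the P   [P -> sees F the]
sees F the P ⇒ sees S the the P   [F -> S the]
sees S the the P ⇒ sees F the sees the the P   [S -> F the sees]
sees F the sees the the P ⇒ sees S the the sees the the P   [F -> S the]
sees S the the sees the the P ⇒ sees F the sees the the sees the the P   [S -> F the sees]
sees F the sees the the sees the the P ⇒ sees sees the sees the the sees the the P   [F -> sees]
sees sees the sees the the sees the the P ⇒ sees sees the sees the the sees the the sees F the   [P -> sees F the]
sees sees the sees the the sees the the sees F the ⇒ sees sees the sees the the sees the the sees S the the   [F -> S the]
sees sees the sees the the sees the the sees S the the ⇒ sees sees the sees the the sees the the sees P P the the   [S -> P P]
sees sees the sees the the sees the the sees P P the the ⇒ sees sees the sees the the sees the the sees bird add P the the   [P -> bird add]
sees sees the sees the the sees the the sees bird add P the the ⇒ sees sees the sees the the sees the the sees bird add bird add the the   [P -> bird add]

S ⇒ P P ⇒ sees F the P ⇒ sees S the the P ⇒ sees F the sees the the P ⇒ sees S the the sees the the P ⇒ sees F the sees the the sees the the P ⇒ sees sees the sees the the sees the the P ⇒ sees sees the sees the the sees the the sees F the ⇒ sees sees the sees the the sees the the sees S the the ⇒ sees sees the sees the the sees the the sees P P the the ⇒ sees sees the sees the the sees the the sees bird add P the the ⇒ sees sees the sees the the sees the the sees bird add bird add the the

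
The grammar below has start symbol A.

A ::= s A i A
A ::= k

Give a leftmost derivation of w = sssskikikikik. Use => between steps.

A => sAiA => ssAiAiA => sssAiAiAiA => ssssAiAiAiAiA => sssskiAiAiAiA => sssskikiAiAiA => sssskikikiAiA => sssskikikikiA => sssskikikikik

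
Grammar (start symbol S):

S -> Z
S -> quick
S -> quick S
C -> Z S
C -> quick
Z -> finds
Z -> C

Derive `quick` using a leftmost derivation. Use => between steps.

S => Z => C => quick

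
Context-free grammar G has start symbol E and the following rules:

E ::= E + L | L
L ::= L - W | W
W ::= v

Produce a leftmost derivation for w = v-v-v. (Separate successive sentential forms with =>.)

E => L => L-W => L-W-W => W-W-W => v-W-W => v-v-W => v-v-v

E => L   [E ::= L]
L => L-W   [L ::= L - W]
L-W => L-W-W   [L ::= L - W]
L-W-W => W-W-W   [L ::= W]
W-W-W => v-W-W   [W ::= v]
v-W-W => v-v-W   [W ::= v]
v-v-W => v-v-v   [W ::= v]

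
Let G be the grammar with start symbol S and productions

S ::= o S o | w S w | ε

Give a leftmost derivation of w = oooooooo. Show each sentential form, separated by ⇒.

S ⇒ oSo ⇒ ooSoo ⇒ oooSooo ⇒ ooooSoooo ⇒ oooooooo

S ⇒ oSo   [S ::= o S o]
oSo ⇒ ooSoo   [S ::= o S o]
ooSoo ⇒ oooSooo   [S ::= o S o]
oooSooo ⇒ ooooSoooo   [S ::= o S o]
ooooSoooo ⇒ oooooooo   [S ::= ε]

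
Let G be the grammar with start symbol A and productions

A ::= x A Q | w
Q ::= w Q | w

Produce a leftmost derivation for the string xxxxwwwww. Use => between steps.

A => xAQ => xxAQQ => xxxAQQQ => xxxxAQQQQ => xxxxwQQQQ => xxxxwwQQQ => xxxxwwwQQ => xxxxwwwwQ => xxxxwwwww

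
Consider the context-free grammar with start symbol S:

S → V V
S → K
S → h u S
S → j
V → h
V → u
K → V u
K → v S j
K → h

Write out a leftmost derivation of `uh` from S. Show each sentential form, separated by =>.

S => VV => uV => uh

S => VV   [S → V V]
VV => uV   [V → u]
uV => uh   [V → h]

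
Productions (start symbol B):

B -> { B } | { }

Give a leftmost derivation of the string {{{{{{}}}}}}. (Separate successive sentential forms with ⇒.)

B⇒{B}⇒{{B}}⇒{{{B}}}⇒{{{{B}}}}⇒{{{{{B}}}}}⇒{{{{{{}}}}}}

B ⇒ {B}   [B -> { B }]
{B} ⇒ {{B}}   [B -> { B }]
{{B}} ⇒ {{{B}}}   [B -> { B }]
{{{B}}} ⇒ {{{{B}}}}   [B -> { B }]
{{{{B}}}} ⇒ {{{{{B}}}}}   [B -> { B }]
{{{{{B}}}}} ⇒ {{{{{{}}}}}}   [B -> { }]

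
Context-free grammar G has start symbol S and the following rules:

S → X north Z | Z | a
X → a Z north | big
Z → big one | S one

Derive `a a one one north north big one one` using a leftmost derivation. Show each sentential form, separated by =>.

S => X north Z => a Z north north Z => a S one north north Z => a Z one north north Z => a S one one north north Z => a a one one north north Z => a a one one north north S one => a a one one north north Z one => a a one one north north big one one

S => X north Z   [S → X north Z]
X north Z => a Z north north Z   [X → a Z north]
a Z north north Z => a S one north north Z   [Z → S one]
a S one north north Z => a Z one north north Z   [S → Z]
a Z one north north Z => a S one one north north Z   [Z → S one]
a S one one north north Z => a a one one north north Z   [S → a]
a a one one north north Z => a a one one north north S one   [Z → S one]
a a one one north north S one => a a one one north north Z one   [S → Z]
a a one one north north Z one => a a one one north north big one one   [Z → big one]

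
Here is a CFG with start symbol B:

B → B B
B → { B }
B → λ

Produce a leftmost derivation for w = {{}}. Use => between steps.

B => {B} => {BB} => {BBB} => {BBBB} => {{B}BBB} => {{}BBB} => {{}BB} => {{}B} => {{}}

B => {B}   [B → { B }]
{B} => {BB}   [B → B B]
{BB} => {BBB}   [B → B B]
{BBB} => {BBBB}   [B → B B]
{BBBB} => {{B}BBB}   [B → { B }]
{{B}BBB} => {{}BBB}   [B → λ]
{{}BBB} => {{}BB}   [B → λ]
{{}BB} => {{}B}   [B → λ]
{{}B} => {{}}   [B → λ]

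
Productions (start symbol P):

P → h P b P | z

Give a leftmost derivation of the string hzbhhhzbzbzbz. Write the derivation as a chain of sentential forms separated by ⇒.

P ⇒ hPbP   [P → h P b P]
hPbP ⇒ hzbP   [P → z]
hzbP ⇒ hzbhPbP   [P → h P b P]
hzbhPbP ⇒ hzbhhPbPbP   [P → h P b P]
hzbhhPbPbP ⇒ hzbhhhPbPbPbP   [P → h P b P]
hzbhhhPbPbPbP ⇒ hzbhhhzbPbPbP   [P → z]
hzbhhhzbPbPbP ⇒ hzbhhhzbzbPbP   [P → z]
hzbhhhzbzbPbP ⇒ hzbhhhzbzbzbP   [P → z]
hzbhhhzbzbzbP ⇒ hzbhhhzbzbzbz   [P → z]

P⇒hPbP⇒hzbP⇒hzbhPbP⇒hzbhhPbPbP⇒hzbhhhPbPbPbP⇒hzbhhhzbPbPbP⇒hzbhhhzbzbPbP⇒hzbhhhzbzbzbP⇒hzbhhhzbzbzbz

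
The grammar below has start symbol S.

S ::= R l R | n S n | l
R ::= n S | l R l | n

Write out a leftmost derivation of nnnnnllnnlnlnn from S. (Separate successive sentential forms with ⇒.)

S ⇒ nSn ⇒ nRlRn ⇒ nnSlRn ⇒ nnRlRlRn ⇒ nnnSlRlRn ⇒ nnnnSnlRlRn ⇒ nnnnRlRnlRlRn ⇒ nnnnnSlRnlRlRn ⇒ nnnnnllRnlRlRn ⇒ nnnnnllnnlRlRn ⇒ nnnnnllnnlnlRn ⇒ nnnnnllnnlnlnn

S ⇒ nSn   [S ::= n S n]
nSn ⇒ nRlRn   [S ::= R l R]
nRlRn ⇒ nnSlRn   [R ::= n S]
nnSlRn ⇒ nnRlRlRn   [S ::= R l R]
nnRlRlRn ⇒ nnnSlRlRn   [R ::= n S]
nnnSlRlRn ⇒ nnnnSnlRlRn   [S ::= n S n]
nnnnSnlRlRn ⇒ nnnnRlRnlRlRn   [S ::= R l R]
nnnnRlRnlRlRn ⇒ nnnnnSlRnlRlRn   [R ::= n S]
nnnnnSlRnlRlRn ⇒ nnnnnllRnlRlRn   [S ::= l]
nnnnnllRnlRlRn ⇒ nnnnnllnnlRlRn   [R ::= n]
nnnnnllnnlRlRn ⇒ nnnnnllnnlnlRn   [R ::= n]
nnnnnllnnlnlRn ⇒ nnnnnllnnlnlnn   [R ::= n]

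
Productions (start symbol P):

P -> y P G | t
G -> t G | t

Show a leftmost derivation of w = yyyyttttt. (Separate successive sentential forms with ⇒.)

P ⇒ yPG ⇒ yyPGG ⇒ yyyPGGG ⇒ yyyyPGGGG ⇒ yyyytGGGG ⇒ yyyyttGGG ⇒ yyyytttGG ⇒ yyyyttttG ⇒ yyyyttttt

P ⇒ yPG   [P -> y P G]
yPG ⇒ yyPGG   [P -> y P G]
yyPGG ⇒ yyyPGGG   [P -> y P G]
yyyPGGG ⇒ yyyyPGGGG   [P -> y P G]
yyyyPGGGG ⇒ yyyytGGGG   [P -> t]
yyyytGGGG ⇒ yyyyttGGG   [G -> t]
yyyyttGGG ⇒ yyyytttGG   [G -> t]
yyyytttGG ⇒ yyyyttttG   [G -> t]
yyyyttttG ⇒ yyyyttttt   [G -> t]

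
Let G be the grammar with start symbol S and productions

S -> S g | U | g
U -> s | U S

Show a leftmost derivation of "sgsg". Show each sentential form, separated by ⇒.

S ⇒ U   [S -> U]
U ⇒ US   [U -> U S]
US ⇒ USS   [U -> U S]
USS ⇒ USSS   [U -> U S]
USSS ⇒ sSSS   [U -> s]
sSSS ⇒ sgSS   [S -> g]
sgSS ⇒ sgUS   [S -> U]
sgUS ⇒ sgsS   [U -> s]
sgsS ⇒ sgsg   [S -> g]

S⇒U⇒US⇒USS⇒USSS⇒sSSS⇒sgSS⇒sgUS⇒sgsS⇒sgsg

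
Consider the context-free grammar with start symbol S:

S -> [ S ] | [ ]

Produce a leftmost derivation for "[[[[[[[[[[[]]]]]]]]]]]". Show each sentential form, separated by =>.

S => [S]   [S -> [ S ]]
[S] => [[S]]   [S -> [ S ]]
[[S]] => [[[S]]]   [S -> [ S ]]
[[[S]]] => [[[[S]]]]   [S -> [ S ]]
[[[[S]]]] => [[[[[S]]]]]   [S -> [ S ]]
[[[[[S]]]]] => [[[[[[S]]]]]]   [S -> [ S ]]
[[[[[[S]]]]]] => [[[[[[[S]]]]]]]   [S -> [ S ]]
[[[[[[[S]]]]]]] => [[[[[[[[S]]]]]]]]   [S -> [ S ]]
[[[[[[[[S]]]]]]]] => [[[[[[[[[S]]]]]]]]]   [S -> [ S ]]
[[[[[[[[[S]]]]]]]]] => [[[[[[[[[[S]]]]]]]]]]   [S -> [ S ]]
[[[[[[[[[[S]]]]]]]]]] => [[[[[[[[[[[]]]]]]]]]]]   [S -> [ ]]

S => [S] => [[S]] => [[[S]]] => [[[[S]]]] => [[[[[S]]]]] => [[[[[[S]]]]]] => [[[[[[[S]]]]]]] => [[[[[[[[S]]]]]]]] => [[[[[[[[[S]]]]]]]]] => [[[[[[[[[[S]]]]]]]]]] => [[[[[[[[[[[]]]]]]]]]]]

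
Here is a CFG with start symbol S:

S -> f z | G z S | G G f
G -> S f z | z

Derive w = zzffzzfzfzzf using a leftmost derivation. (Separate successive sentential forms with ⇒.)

S ⇒ GGf   [S -> G G f]
GGf ⇒ SfzGf   [G -> S f z]
SfzGf ⇒ GzSfzGf   [S -> G z S]
GzSfzGf ⇒ SfzzSfzGf   [G -> S f z]
SfzzSfzGf ⇒ GGffzzSfzGf   [S -> G G f]
GGffzzSfzGf ⇒ zGffzzSfzGf   [G -> z]
zGffzzSfzGf ⇒ zzffzzSfzGf   [G -> z]
zzffzzSfzGf ⇒ zzffzzfzfzGf   [S -> f z]
zzffzzfzfzGf ⇒ zzffzzfzfzzf   [G -> z]

S⇒GGf⇒SfzGf⇒GzSfzGf⇒SfzzSfzGf⇒GGffzzSfzGf⇒zGffzzSfzGf⇒zzffzzSfzGf⇒zzffzzfzfzGf⇒zzffzzfzfzzf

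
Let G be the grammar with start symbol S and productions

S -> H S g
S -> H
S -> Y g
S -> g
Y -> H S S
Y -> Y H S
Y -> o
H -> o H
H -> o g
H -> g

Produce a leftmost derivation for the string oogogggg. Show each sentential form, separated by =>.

S => HSg => oHSg => oogSg => oogHSgg => oogoHSgg => oogogSgg => oogogggg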